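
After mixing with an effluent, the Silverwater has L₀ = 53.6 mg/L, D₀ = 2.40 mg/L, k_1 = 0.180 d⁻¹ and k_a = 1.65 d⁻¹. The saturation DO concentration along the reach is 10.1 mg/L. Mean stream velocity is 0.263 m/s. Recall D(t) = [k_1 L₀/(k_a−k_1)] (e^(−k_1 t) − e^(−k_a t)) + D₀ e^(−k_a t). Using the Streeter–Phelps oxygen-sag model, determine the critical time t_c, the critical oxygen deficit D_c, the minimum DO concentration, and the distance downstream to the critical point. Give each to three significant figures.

t_c ≈ 1.20 d; D_c ≈ 4.71 mg/L; min DO ≈ 5.39 mg/L; x_c ≈ 27.2 km

At the critical point dD/dt = 0, so k_1 L₀ e^(−k_1 t) = k_a D. Substituting D(t) from the Streeter–Phelps equation and solving for t gives
t_c = ln[(k_a/k_1)(1 − D₀(k_a−k_1)/(k_1 L₀))] / (k_a−k_1).
Here k_a−k_1 = 1.470 d⁻¹ and 1 − D₀(k_a−k_1)/(k_1 L₀) = 1 − 2.40×1.470/(0.180×53.6) = 0.6343, so
t_c = ln(9.167 × 0.6343) / 1.470 = 1.760 / 1.470 = 1.198 d.
L(t_c) = L₀ e^(−k_1 t_c) = 53.6 × 0.8061 = 43.21 mg/L, and at the critical point k_a D_c = k_1 L, so D_c = (0.180/1.65) × 43.21 = 4.713 mg/L.
Minimum DO = C_s − D_c = 10.1 − 4.713 = 5.387 mg/L.
x_c = v t_c = 0.263 m/s × 1.198 d × 86400 s/d = 27210 m ≈ 27.2 km.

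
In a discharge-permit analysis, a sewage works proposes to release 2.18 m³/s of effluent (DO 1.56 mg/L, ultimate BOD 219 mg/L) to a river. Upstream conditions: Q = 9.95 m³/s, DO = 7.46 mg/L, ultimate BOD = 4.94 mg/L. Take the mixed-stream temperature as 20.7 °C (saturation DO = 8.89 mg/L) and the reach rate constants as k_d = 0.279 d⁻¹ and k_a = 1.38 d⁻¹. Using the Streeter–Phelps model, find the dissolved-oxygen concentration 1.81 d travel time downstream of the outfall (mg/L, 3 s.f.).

Mixed DO = (9.95×7.46 + 2.18×1.56)/(9.95+2.18) = 77.63/12.13 = 6.400 mg/L.
Mixed L₀ = (9.95×4.94 + 2.18×219)/(12.13) = 526.6/12.13 = 43.41 mg/L.
Initial deficit D₀ = C_s − DO₀ = 8.89 − 6.400 = 2.490 mg/L.
D(1.81) = [0.279×43.41/(1.38−0.279)](e^(−0.279×1.81) − e^(−1.38×1.81)) + 2.490 e^(−1.38×1.81)
= 11.00 × (0.6035 − 0.08227) + 2.490 × 0.08227 = 5.939 mg/L.
DO = 8.89 − 5.939 = 2.951 mg/L.

DO ≈ 2.95 mg/L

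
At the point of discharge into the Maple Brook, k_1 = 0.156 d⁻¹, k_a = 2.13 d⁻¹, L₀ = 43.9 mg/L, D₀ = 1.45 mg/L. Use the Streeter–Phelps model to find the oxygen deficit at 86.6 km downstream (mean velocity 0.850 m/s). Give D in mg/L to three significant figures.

Travel time t = x/v = 86.6 km / (0.850 m/s) = 86600 m / 0.850 m/s = 101900 s = 1.179 d.
k_1 L₀/(k_a−k_1) = 0.156×43.9/(2.13−0.156) = 6.848/1.974 = 3.469 mg/L.
e^(−k_1 t) = e^(−0.156×1.179) = 0.8320; e^(−k_a t) = e^(−2.13×1.179) = 0.08113.
D = 3.469 × (0.8320 − 0.08113) + 1.45 × 0.08113 = 2.605 + 0.1176 = 2.723 mg/L.

D ≈ 2.72 mg/L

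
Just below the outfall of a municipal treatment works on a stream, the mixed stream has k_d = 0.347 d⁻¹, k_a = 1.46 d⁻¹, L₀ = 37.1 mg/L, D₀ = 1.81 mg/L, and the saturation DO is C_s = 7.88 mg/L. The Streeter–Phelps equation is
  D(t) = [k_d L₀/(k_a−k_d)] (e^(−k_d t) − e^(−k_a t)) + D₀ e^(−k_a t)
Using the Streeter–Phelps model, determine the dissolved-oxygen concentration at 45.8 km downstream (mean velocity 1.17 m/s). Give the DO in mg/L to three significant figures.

Travel time t = x/v = 45.8 km / (1.17 m/s) = 45800 m / 1.17 m/s = 39150 s = 0.4531 d.
k_d L₀/(k_a−k_d) = 0.347×37.1/(1.46−0.347) = 12.87/1.113 = 11.57 mg/L.
e^(−k_d t) = e^(−0.347×0.4531) = 0.8545; e^(−k_a t) = e^(−1.46×0.4531) = 0.5161.
D = 11.57 × (0.8545 − 0.5161) + 1.81 × 0.5161 = 3.915 + 0.9341 = 4.849 mg/L.
DO = C_s − D = 7.88 − 4.849 = 3.031 mg/L.

DO ≈ 3.03 mg/L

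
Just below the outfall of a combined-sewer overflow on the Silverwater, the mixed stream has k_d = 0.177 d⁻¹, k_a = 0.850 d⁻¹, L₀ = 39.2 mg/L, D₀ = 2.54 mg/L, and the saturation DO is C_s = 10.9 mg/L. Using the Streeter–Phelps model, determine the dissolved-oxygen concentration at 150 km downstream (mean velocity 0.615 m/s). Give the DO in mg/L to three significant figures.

DO ≈ 5.35 mg/L

Travel time t = x/v = 150 km / (0.615 m/s) = 150000 m / 0.615 m/s = 243900 s = 2.823 d.
k_d L₀/(k_a−k_d) = 0.177×39.2/(0.850−0.177) = 6.938/0.6730 = 10.31 mg/L.
e^(−k_d t) = e^(−0.177×2.823) = 0.6067; e^(−k_a t) = e^(−0.850×2.823) = 0.09076.
D = 10.31 × (0.6067 − 0.09076) + 2.54 × 0.09076 = 5.320 + 0.2305 = 5.550 mg/L.
DO = C_s − D = 10.9 − 5.550 = 5.350 mg/L.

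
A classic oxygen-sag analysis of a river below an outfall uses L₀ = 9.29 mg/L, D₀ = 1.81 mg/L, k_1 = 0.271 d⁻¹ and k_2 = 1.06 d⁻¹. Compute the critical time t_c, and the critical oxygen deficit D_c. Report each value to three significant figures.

At the critical point dD/dt = 0, so k_1 L₀ e^(−k_1 t) = k_2 D. Substituting D(t) from the Streeter–Phelps equation and solving for t gives
t_c = ln[(k_2/k_1)(1 − D₀(k_2−k_1)/(k_1 L₀))] / (k_2−k_1).
Here k_2−k_1 = 0.7890 d⁻¹ and 1 − D₀(k_2−k_1)/(k_1 L₀) = 1 − 1.81×0.7890/(0.271×9.29) = 0.4328, so
t_c = ln(3.911 × 0.4328) / 0.7890 = 0.5263 / 0.7890 = 0.6671 d.
D_c = (k_1/k_2) L₀ e^(−k_1 t_c) = (0.271/1.06) × 9.29 × e^(−0.271×0.6671) = 0.2557 × 9.29 × 0.8346 = 1.982 mg/L.

t_c ≈ 0.667 d; D_c ≈ 1.98 mg/L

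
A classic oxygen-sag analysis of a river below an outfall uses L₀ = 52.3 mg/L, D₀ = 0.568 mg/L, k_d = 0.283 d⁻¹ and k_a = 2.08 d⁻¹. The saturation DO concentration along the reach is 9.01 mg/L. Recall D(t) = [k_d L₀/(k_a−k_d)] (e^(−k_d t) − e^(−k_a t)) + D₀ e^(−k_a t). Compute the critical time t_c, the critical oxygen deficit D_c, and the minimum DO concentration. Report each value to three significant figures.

t_c = [1/(k_a−k_d)] ln[(k_a/k_d)(1 − D₀(k_a−k_d)/(k_d L₀))]
= [1/(2.08−0.283)] ln[(2.08/0.283)(1 − 0.568×1.797/(0.283×52.3))]
= (1/1.797) ln[7.350 × 0.9310] = 0.5565 × ln(6.843) = 0.5565 × 1.923 = 1.070 d.
D_c = (k_d/k_a) L₀ e^(−k_d t_c) = (0.283/2.08) × 52.3 × e^(−0.283×1.070) = 0.1361 × 52.3 × 0.7387 = 5.256 mg/L.
Minimum DO = C_s − D_c = 9.01 − 5.256 = 3.754 mg/L.

t_c ≈ 1.07 d; D_c ≈ 5.26 mg/L; min DO ≈ 3.75 mg/L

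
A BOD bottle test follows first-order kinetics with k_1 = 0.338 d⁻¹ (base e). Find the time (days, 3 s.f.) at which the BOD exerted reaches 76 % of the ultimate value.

t ≈ 4.22 d

y/L₀ = 1 − e^(−k_1 t) = 0.76 ⇒ e^(−k_1 t) = 0.240
t = −ln(0.240) / 0.338 = 1.427 / 0.338 = 4.222 d.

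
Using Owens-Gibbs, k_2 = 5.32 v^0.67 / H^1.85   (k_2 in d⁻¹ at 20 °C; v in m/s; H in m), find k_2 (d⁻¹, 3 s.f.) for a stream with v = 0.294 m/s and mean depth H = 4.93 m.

k_2 ≈ 0.122 d⁻¹

k_2 = 5.32 × 0.294^0.67 / 4.93^1.85 = 5.32 × 0.4403 / 19.13 = 0.1224 d⁻¹.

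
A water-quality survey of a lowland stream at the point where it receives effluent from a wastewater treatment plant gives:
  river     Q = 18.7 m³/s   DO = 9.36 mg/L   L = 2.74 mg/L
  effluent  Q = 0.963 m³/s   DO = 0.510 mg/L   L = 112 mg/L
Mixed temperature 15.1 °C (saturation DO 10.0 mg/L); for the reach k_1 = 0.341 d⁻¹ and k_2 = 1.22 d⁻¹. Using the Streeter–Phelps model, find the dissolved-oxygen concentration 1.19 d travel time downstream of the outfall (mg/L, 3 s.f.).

DO ≈ 8.39 mg/L

Mixed DO = (18.7×9.36 + 0.963×0.510)/(18.7+0.963) = 175.5/19.66 = 8.927 mg/L.
Mixed L₀ = (18.7×2.74 + 0.963×112)/(19.66) = 159.1/19.66 = 8.091 mg/L.
Initial deficit D₀ = C_s − DO₀ = 10.0 − 8.927 = 1.073 mg/L.
D(1.19) = [0.341×8.091/(1.22−0.341)](e^(−0.341×1.19) − e^(−1.22×1.19)) + 1.073 e^(−1.22×1.19)
= 3.139 × (0.6665 − 0.2341) + 1.073 × 0.2341 = 1.608 mg/L.
DO = 10.0 − 1.608 = 8.392 mg/L.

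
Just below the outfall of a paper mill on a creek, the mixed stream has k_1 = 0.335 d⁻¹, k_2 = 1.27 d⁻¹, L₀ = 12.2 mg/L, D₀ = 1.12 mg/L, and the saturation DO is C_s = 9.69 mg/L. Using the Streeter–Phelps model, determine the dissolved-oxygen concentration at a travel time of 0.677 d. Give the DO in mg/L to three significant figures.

DO ≈ 7.58 mg/L

k_1 L₀/(k_2−k_1) = 0.335×12.2/(1.27−0.335) = 4.087/0.9350 = 4.371 mg/L.
e^(−k_1 t) = e^(−0.335×0.6770) = 0.7971; e^(−k_2 t) = e^(−1.27×0.6770) = 0.4233.
D = 4.371 × (0.7971 − 0.4233) + 1.12 × 0.4233 = 1.634 + 0.4740 = 2.108 mg/L.
DO = C_s − D = 9.69 − 2.108 = 7.582 mg/L.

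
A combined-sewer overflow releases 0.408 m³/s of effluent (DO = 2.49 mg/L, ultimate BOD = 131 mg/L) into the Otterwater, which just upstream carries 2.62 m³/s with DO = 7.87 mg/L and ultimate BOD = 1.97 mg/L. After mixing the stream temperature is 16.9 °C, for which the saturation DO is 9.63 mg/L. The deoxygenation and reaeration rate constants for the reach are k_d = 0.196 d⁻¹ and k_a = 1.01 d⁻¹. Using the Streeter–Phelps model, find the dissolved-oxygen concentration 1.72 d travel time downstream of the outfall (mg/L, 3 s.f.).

Mixed DO = (2.62×7.87 + 0.408×2.49)/(2.62+0.408) = 21.64/3.028 = 7.145 mg/L.
Mixed L₀ = (2.62×1.97 + 0.408×131)/(3.028) = 58.61/3.028 = 19.36 mg/L.
Initial deficit D₀ = C_s − DO₀ = 9.63 − 7.145 = 2.485 mg/L.
D(1.72) = [0.196×19.36/(1.01−0.196)](e^(−0.196×1.72) − e^(−1.01×1.72)) + 2.485 e^(−1.01×1.72)
= 4.661 × (0.7138 − 0.1760) + 2.485 × 0.1760 = 2.944 mg/L.
DO = 9.63 − 2.944 = 6.686 mg/L.

DO ≈ 6.69 mg/L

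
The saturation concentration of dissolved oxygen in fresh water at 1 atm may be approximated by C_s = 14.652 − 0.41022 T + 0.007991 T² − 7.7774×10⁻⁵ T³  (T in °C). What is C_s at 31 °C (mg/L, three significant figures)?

C_s = 14.652 − 0.41022×31 + 0.007991×31² − 7.7774×10⁻⁵×31³ = 7.298 mg/L.

C_s ≈ 7.30 mg/L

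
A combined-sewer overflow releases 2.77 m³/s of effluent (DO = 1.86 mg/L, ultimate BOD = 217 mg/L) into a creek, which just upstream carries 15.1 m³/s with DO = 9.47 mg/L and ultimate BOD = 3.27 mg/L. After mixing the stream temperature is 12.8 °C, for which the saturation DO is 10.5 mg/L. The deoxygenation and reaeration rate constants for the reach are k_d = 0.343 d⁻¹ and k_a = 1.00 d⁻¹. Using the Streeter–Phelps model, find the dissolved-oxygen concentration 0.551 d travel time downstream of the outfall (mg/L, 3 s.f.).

DO ≈ 4.45 mg/L

Mixed DO = (15.1×9.47 + 2.77×1.86)/(15.1+2.77) = 148.1/17.87 = 8.290 mg/L.
Mixed L₀ = (15.1×3.27 + 2.77×217)/(17.87) = 650.5/17.87 = 36.40 mg/L.
Initial deficit D₀ = C_s − DO₀ = 10.5 − 8.290 = 2.210 mg/L.
D(0.551) = [0.343×36.40/(1.00−0.343)](e^(−0.343×0.551) − e^(−1.00×0.551)) + 2.210 e^(−1.00×0.551)
= 19.00 × (0.8278 − 0.5764) + 2.210 × 0.5764 = 6.051 mg/L.
DO = 10.5 − 6.051 = 4.449 mg/L.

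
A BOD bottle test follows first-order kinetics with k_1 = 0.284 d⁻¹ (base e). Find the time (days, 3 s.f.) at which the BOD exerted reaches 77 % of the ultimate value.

t ≈ 5.17 d

y/L₀ = 1 − e^(−k_1 t) = 0.77 ⇒ e^(−k_1 t) = 0.230
t = −ln(0.230) / 0.284 = 1.470 / 0.284 = 5.175 d.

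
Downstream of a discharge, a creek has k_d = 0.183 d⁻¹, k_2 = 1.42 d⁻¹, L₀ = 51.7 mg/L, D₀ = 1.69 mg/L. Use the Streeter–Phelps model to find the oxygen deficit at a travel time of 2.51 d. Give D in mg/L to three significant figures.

k_d L₀/(k_2−k_d) = 0.183×51.7/(1.42−0.183) = 9.461/1.237 = 7.648 mg/L.
e^(−k_d t) = e^(−0.183×2.510) = 0.6317; e^(−k_2 t) = e^(−1.42×2.510) = 0.02832.
D = 7.648 × (0.6317 − 0.02832) + 1.69 × 0.02832 = 4.615 + 0.04786 = 4.663 mg/L.

D ≈ 4.66 mg/L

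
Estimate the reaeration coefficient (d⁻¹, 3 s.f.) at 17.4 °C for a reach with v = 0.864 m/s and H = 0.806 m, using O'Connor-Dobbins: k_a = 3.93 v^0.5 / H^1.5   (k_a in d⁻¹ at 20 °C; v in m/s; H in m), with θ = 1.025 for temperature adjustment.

k_a(20) = 3.93 × 0.864^0.5 / 0.806^1.5 = 3.93 × 0.9295 / 0.7236 = 5.048 d⁻¹.
k_a(17.4) = 5.048 × 1.025^(17.4−20) = 5.048 × 0.9378 = 4.734 d⁻¹.

k_a ≈ 4.73 d⁻¹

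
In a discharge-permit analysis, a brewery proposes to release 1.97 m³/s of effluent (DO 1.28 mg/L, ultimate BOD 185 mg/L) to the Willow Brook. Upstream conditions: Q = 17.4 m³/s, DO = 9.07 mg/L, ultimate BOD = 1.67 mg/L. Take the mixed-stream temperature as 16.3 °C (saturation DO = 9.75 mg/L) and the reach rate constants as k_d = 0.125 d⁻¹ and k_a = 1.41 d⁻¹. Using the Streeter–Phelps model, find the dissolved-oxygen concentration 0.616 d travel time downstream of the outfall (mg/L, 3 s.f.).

DO ≈ 8.13 mg/L

Mixed DO = (17.4×9.07 + 1.97×1.28)/(17.4+1.97) = 160.3/19.37 = 8.278 mg/L.
Mixed L₀ = (17.4×1.67 + 1.97×185)/(19.37) = 393.5/19.37 = 20.32 mg/L.
Initial deficit D₀ = C_s − DO₀ = 9.75 − 8.278 = 1.472 mg/L.
D(0.616) = [0.125×20.32/(1.41−0.125)](e^(−0.125×0.616) − e^(−1.41×0.616)) + 1.472 e^(−1.41×0.616)
= 1.976 × (0.9259 − 0.4196) + 1.472 × 0.4196 = 1.618 mg/L.
DO = 9.75 − 1.618 = 8.132 mg/L.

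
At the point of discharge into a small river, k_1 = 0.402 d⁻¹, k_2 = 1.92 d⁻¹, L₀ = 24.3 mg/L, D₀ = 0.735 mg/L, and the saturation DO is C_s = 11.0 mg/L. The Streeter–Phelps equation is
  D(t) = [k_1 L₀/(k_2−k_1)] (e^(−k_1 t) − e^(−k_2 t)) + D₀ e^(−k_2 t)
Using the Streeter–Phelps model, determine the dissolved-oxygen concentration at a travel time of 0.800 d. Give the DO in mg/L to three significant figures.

DO ≈ 7.56 mg/L

k_1 L₀/(k_2−k_1) = 0.402×24.3/(1.92−0.402) = 9.769/1.518 = 6.435 mg/L.
e^(−k_1 t) = e^(−0.402×0.8000) = 0.7250; e^(−k_2 t) = e^(−1.92×0.8000) = 0.2152.
D = 6.435 × (0.7250 − 0.2152) + 0.735 × 0.2152 = 3.280 + 0.1582 = 3.439 mg/L.
DO = C_s − D = 11.0 − 3.439 = 7.561 mg/L.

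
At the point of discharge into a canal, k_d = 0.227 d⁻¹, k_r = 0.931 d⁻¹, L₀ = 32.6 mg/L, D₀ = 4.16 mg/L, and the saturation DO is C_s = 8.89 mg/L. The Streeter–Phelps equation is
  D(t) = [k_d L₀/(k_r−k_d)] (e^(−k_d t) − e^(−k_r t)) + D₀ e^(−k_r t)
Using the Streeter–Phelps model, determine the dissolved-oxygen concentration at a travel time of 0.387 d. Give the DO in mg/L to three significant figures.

k_d L₀/(k_r−k_d) = 0.227×32.6/(0.931−0.227) = 7.400/0.7040 = 10.51 mg/L.
e^(−k_d t) = e^(−0.227×0.3870) = 0.9159; e^(−k_r t) = e^(−0.931×0.3870) = 0.6975.
D = 10.51 × (0.9159 − 0.6975) + 4.16 × 0.6975 = 2.296 + 2.901 = 5.198 mg/L.
DO = C_s − D = 8.89 − 5.198 = 3.692 mg/L.

DO ≈ 3.69 mg/L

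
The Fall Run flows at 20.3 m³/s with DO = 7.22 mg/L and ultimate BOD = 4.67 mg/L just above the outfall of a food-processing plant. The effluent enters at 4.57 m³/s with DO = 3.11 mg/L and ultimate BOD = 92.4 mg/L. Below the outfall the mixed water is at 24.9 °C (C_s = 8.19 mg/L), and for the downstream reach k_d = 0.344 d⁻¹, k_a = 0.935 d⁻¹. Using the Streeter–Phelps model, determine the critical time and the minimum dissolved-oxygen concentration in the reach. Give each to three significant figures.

Mixed DO = (20.3×7.22 + 4.57×3.11)/(20.3+4.57) = 160.8/24.87 = 6.465 mg/L.
Mixed L₀ = (20.3×4.67 + 4.57×92.4)/(24.87) = 517.1/24.87 = 20.79 mg/L.
Initial deficit D₀ = C_s − DO₀ = 8.19 − 6.465 = 1.725 mg/L.
t_c = (1/0.5910) ln[(0.935/0.344)(1 − 1.725×0.5910/(0.344×20.79))] = 1.692 × ln(2.331) = 1.432 d.
D_c = (0.344/0.935) × 20.79 × e^(−0.344×1.432) = 0.3679 × 20.79 × 0.6111 = 4.675 mg/L.
Minimum DO = 8.19 − 4.675 = 3.515 mg/L.

t_c ≈ 1.43 d; minimum DO ≈ 3.52 mg/L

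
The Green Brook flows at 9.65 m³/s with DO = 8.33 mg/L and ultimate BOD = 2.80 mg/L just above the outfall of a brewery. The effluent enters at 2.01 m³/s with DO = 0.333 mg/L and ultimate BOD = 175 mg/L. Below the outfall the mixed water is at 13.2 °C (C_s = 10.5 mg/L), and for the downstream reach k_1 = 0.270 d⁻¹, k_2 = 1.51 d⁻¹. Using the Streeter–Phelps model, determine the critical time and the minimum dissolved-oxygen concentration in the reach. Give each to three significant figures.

t_c ≈ 0.827 d; minimum DO ≈ 5.85 mg/L

Mixed DO = (9.65×8.33 + 2.01×0.333)/(9.65+2.01) = 81.05/11.66 = 6.951 mg/L.
Mixed L₀ = (9.65×2.80 + 2.01×175)/(11.66) = 378.8/11.66 = 32.48 mg/L.
Initial deficit D₀ = C_s − DO₀ = 10.5 − 6.951 = 3.549 mg/L.
t_c = (1/1.240) ln[(1.51/0.270)(1 − 3.549×1.240/(0.270×32.48))] = 0.8065 × ln(2.787) = 0.8265 d.
D_c = (0.270/1.51) × 32.48 × e^(−0.270×0.8265) = 0.1788 × 32.48 × 0.8000 = 4.647 mg/L.
Minimum DO = 10.5 − 4.647 = 5.853 mg/L.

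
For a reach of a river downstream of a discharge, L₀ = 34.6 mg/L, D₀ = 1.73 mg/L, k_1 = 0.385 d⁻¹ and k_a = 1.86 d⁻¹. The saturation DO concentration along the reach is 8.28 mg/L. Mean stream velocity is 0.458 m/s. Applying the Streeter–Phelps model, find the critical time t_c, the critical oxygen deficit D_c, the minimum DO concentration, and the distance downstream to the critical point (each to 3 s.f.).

t_c ≈ 0.924 d; D_c ≈ 5.02 mg/L; min DO ≈ 3.26 mg/L; x_c ≈ 36.6 km

t_c = [1/(k_a−k_1)] ln[(k_a/k_1)(1 − D₀(k_a−k_1)/(k_1 L₀))]
= [1/(1.86−0.385)] ln[(1.86/0.385)(1 − 1.73×1.475/(0.385×34.6))]
= (1/1.475) ln[4.831 × 0.8084] = 0.6780 × ln(3.906) = 0.6780 × 1.362 = 0.9237 d.
L(t_c) = L₀ e^(−k_1 t_c) = 34.6 × 0.7007 = 24.25 mg/L, and at the critical point k_a D_c = k_1 L, so D_c = (0.385/1.86) × 24.25 = 5.019 mg/L.
Minimum DO = C_s − D_c = 8.28 − 5.019 = 3.261 mg/L.
x_c = v t_c = 0.458 m/s × 0.9237 d × 86400 s/d = 36550 m ≈ 36.6 km.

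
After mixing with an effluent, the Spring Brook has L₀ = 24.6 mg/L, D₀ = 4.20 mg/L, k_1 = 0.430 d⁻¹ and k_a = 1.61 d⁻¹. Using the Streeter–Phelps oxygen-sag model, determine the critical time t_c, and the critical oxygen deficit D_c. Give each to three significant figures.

At the critical point dD/dt = 0, so k_1 L₀ e^(−k_1 t) = k_a D. Substituting D(t) from the Streeter–Phelps equation and solving for t gives
t_c = ln[(k_a/k_1)(1 − D₀(k_a−k_1)/(k_1 L₀))] / (k_a−k_1).
Here k_a−k_1 = 1.180 d⁻¹ and 1 − D₀(k_a−k_1)/(k_1 L₀) = 1 − 4.20×1.180/(0.430×24.6) = 0.5315, so
t_c = ln(3.744 × 0.5315) / 1.180 = 0.6881 / 1.180 = 0.5831 d.
L(t_c) = L₀ e^(−k_1 t_c) = 24.6 × 0.7782 = 19.14 mg/L, and at the critical point k_a D_c = k_1 L, so D_c = (0.430/1.61) × 19.14 = 5.113 mg/L.

t_c ≈ 0.583 d; D_c ≈ 5.11 mg/L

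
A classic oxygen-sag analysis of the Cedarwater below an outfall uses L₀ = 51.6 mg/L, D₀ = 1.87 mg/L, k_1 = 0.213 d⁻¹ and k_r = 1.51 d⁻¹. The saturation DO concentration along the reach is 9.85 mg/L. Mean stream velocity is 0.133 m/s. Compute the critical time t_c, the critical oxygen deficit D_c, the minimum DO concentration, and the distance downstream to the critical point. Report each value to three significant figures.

t_c = [1/(k_r−k_1)] ln[(k_r/k_1)(1 − D₀(k_r−k_1)/(k_1 L₀))]
= [1/(1.51−0.213)] ln[(1.51/0.213)(1 − 1.87×1.297/(0.213×51.6))]
= (1/1.297) ln[7.089 × 0.7793] = 0.7710 × ln(5.525) = 0.7710 × 1.709 = 1.318 d.
D_c = (k_1/k_r) L₀ e^(−k_1 t_c) = (0.213/1.51) × 51.6 × e^(−0.213×1.318) = 0.1411 × 51.6 × 0.7553 = 5.497 mg/L.
Minimum DO = C_s − D_c = 9.85 − 5.497 = 4.353 mg/L.
x_c = v t_c = 0.133 m/s × 1.318 d × 86400 s/d = 15140 m ≈ 15.1 km.

t_c ≈ 1.32 d; D_c ≈ 5.50 mg/L; min DO ≈ 4.35 mg/L; x_c ≈ 15.1 km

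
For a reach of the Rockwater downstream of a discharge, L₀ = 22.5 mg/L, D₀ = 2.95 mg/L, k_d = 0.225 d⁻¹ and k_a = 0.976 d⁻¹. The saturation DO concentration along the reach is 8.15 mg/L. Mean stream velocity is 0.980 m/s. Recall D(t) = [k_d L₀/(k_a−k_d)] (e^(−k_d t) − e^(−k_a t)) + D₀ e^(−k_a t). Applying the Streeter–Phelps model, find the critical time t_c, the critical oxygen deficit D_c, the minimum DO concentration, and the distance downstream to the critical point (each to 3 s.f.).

With k_a/k_d = 4.338 and 1 − D₀(k_a−k_d)/(k_d L₀) = 0.5624,
t_c = ln(4.338 × 0.5624) / (0.976 − 0.225) = ln(2.439) / 0.7510 = 0.8918/0.7510 = 1.187 d.
L(t_c) = L₀ e^(−k_d t_c) = 22.5 × 0.7655 = 17.22 mg/L, and at the critical point k_a D_c = k_d L, so D_c = (0.225/0.976) × 17.22 = 3.971 mg/L.
Minimum DO = C_s − D_c = 8.15 − 3.971 = 4.179 mg/L.
x_c = v t_c = 0.980 m/s × 1.187 d × 86400 s/d = 100500 m ≈ 101 km.

t_c ≈ 1.19 d; D_c ≈ 3.97 mg/L; min DO ≈ 4.18 mg/L; x_c ≈ 101 km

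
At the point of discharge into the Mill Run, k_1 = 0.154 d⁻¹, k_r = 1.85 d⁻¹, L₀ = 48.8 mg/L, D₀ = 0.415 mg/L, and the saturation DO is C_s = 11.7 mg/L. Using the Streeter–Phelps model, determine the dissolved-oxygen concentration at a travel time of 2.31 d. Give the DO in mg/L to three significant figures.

k_1 L₀/(k_r−k_1) = 0.154×48.8/(1.85−0.154) = 7.515/1.696 = 4.431 mg/L.
e^(−k_1 t) = e^(−0.154×2.310) = 0.7007; e^(−k_r t) = e^(−1.85×2.310) = 0.01393.
D = 4.431 × (0.7007 − 0.01393) + 0.415 × 0.01393 = 3.043 + 0.005782 = 3.049 mg/L.
DO = C_s − D = 11.7 − 3.049 = 8.651 mg/L.

DO ≈ 8.65 mg/L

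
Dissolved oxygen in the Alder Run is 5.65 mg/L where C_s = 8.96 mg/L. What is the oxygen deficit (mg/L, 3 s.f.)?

D = C_s − C = 8.96 − 5.65 = 3.31 mg/L.

D ≈ 3.31 mg/L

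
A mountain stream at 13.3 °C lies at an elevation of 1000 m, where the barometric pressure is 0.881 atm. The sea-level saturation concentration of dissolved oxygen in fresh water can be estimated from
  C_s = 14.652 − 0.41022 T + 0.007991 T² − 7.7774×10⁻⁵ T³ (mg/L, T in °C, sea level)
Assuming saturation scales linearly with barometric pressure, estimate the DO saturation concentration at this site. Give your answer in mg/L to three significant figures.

At sea level: C_s = 14.652 − 0.41022×13.3 + 0.007991×13.3² − 7.7774×10⁻⁵×13.3³ = 10.43 mg/L.
Pressure correction: C_s' = 10.43 × 0.881 = 9.186 mg/L.

C_s ≈ 9.19 mg/L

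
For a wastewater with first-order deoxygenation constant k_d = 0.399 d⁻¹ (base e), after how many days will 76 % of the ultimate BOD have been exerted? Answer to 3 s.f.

t ≈ 3.58 d

y/L₀ = 1 − e^(−k_d t) = 0.76 ⇒ e^(−k_d t) = 0.240
t = −ln(0.240) / 0.399 = 1.427 / 0.399 = 3.577 d.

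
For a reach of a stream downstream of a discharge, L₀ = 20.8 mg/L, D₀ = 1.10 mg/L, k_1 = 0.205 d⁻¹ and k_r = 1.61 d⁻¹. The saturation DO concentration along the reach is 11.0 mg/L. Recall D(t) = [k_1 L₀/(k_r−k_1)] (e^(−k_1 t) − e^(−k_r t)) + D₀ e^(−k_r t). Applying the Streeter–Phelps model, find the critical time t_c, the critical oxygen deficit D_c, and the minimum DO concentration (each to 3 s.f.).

t_c ≈ 1.15 d; D_c ≈ 2.09 mg/L; min DO ≈ 8.91 mg/L

With k_r/k_1 = 7.854 and 1 − D₀(k_r−k_1)/(k_1 L₀) = 0.6375,
t_c = ln(7.854 × 0.6375) / (1.61 − 0.205) = ln(5.007) / 1.405 = 1.611/1.405 = 1.147 d.
L(t_c) = L₀ e^(−k_1 t_c) = 20.8 × 0.7905 = 16.44 mg/L, and at the critical point k_r D_c = k_1 L, so D_c = (0.205/1.61) × 16.44 = 2.094 mg/L.
Minimum DO = C_s − D_c = 11.0 − 2.094 = 8.906 mg/L.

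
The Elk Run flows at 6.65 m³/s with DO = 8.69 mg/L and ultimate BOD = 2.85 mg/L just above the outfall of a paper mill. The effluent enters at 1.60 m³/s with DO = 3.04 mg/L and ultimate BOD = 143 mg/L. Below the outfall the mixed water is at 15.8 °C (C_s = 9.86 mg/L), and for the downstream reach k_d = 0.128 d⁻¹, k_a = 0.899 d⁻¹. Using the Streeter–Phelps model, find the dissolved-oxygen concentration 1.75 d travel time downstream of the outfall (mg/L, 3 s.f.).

DO ≈ 6.44 mg/L

Mixed DO = (6.65×8.69 + 1.60×3.04)/(6.65+1.60) = 62.65/8.250 = 7.594 mg/L.
Mixed L₀ = (6.65×2.85 + 1.60×143)/(8.250) = 247.8/8.250 = 30.03 mg/L.
Initial deficit D₀ = C_s − DO₀ = 9.86 − 7.594 = 2.266 mg/L.
D(1.75) = [0.128×30.03/(0.899−0.128)](e^(−0.128×1.75) − e^(−0.899×1.75)) + 2.266 e^(−0.899×1.75)
= 4.986 × (0.7993 − 0.2074) + 2.266 × 0.2074 = 3.421 mg/L.
DO = 9.86 − 3.421 = 6.439 mg/L.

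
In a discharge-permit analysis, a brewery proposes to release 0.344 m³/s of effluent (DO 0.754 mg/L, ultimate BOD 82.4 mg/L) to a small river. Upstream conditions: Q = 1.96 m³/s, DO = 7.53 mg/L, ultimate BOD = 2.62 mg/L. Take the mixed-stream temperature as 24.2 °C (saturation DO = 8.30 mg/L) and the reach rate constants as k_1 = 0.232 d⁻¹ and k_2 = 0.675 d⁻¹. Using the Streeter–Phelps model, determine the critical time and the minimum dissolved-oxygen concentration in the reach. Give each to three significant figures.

Mixed DO = (1.96×7.53 + 0.344×0.754)/(1.96+0.344) = 15.02/2.304 = 6.518 mg/L.
Mixed L₀ = (1.96×2.62 + 0.344×82.4)/(2.304) = 33.48/2.304 = 14.53 mg/L.
Initial deficit D₀ = C_s − DO₀ = 8.30 − 6.518 = 1.782 mg/L.
t_c = (1/0.4430) ln[(0.675/0.232)(1 − 1.782×0.4430/(0.232×14.53))] = 2.257 × ln(2.228) = 1.809 d.
D_c = (0.232/0.675) × 14.53 × e^(−0.232×1.809) = 0.3437 × 14.53 × 0.6573 = 3.283 mg/L.
Minimum DO = 8.30 − 3.283 = 5.017 mg/L.

t_c ≈ 1.81 d; minimum DO ≈ 5.02 mg/L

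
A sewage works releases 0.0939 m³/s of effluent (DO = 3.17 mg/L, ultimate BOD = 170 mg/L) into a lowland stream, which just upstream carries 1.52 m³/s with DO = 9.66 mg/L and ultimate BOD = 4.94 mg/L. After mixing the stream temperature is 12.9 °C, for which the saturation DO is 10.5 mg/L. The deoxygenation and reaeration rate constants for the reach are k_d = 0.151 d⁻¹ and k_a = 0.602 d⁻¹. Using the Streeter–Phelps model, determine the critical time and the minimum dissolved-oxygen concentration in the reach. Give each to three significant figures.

Mixed DO = (1.52×9.66 + 0.0939×3.17)/(1.52+0.0939) = 14.98/1.614 = 9.282 mg/L.
Mixed L₀ = (1.52×4.94 + 0.0939×170)/(1.614) = 23.47/1.614 = 14.54 mg/L.
Initial deficit D₀ = C_s − DO₀ = 10.5 − 9.282 = 1.218 mg/L.
t_c = (1/0.4510) ln[(0.602/0.151)(1 − 1.218×0.4510/(0.151×14.54))] = 2.217 × ln(2.990) = 2.428 d.
D_c = (0.151/0.602) × 14.54 × e^(−0.151×2.428) = 0.2508 × 14.54 × 0.6930 = 2.528 mg/L.
Minimum DO = 10.5 − 2.528 = 7.972 mg/L.

t_c ≈ 2.43 d; minimum DO ≈ 7.97 mg/L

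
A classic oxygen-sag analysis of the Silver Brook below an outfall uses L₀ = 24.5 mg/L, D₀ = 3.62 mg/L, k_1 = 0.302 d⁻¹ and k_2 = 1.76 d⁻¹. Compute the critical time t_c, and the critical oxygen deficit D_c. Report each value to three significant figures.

t_c ≈ 0.352 d; D_c ≈ 3.78 mg/L

t_c = [1/(k_2−k_1)] ln[(k_2/k_1)(1 − D₀(k_2−k_1)/(k_1 L₀))]
= [1/(1.76−0.302)] ln[(1.76/0.302)(1 − 3.62×1.458/(0.302×24.5))]
= (1/1.458) ln[5.828 × 0.2867] = 0.6859 × ln(1.671) = 0.6859 × 0.5132 = 0.3520 d.
D_c = (k_1/k_2) L₀ e^(−k_1 t_c) = (0.302/1.76) × 24.5 × e^(−0.302×0.3520) = 0.1716 × 24.5 × 0.8992 = 3.780 mg/L.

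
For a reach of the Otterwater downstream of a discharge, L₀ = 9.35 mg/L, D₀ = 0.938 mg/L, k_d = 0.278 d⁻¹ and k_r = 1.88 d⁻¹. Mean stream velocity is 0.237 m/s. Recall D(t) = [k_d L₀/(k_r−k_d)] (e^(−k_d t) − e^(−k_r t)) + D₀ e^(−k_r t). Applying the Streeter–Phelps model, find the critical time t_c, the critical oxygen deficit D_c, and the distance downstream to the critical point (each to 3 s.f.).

At the critical point dD/dt = 0, so k_d L₀ e^(−k_d t) = k_r D. Substituting D(t) from the Streeter–Phelps equation and solving for t gives
t_c = ln[(k_r/k_d)(1 − D₀(k_r−k_d)/(k_d L₀))] / (k_r−k_d).
Here k_r−k_d = 1.602 d⁻¹ and 1 − D₀(k_r−k_d)/(k_d L₀) = 1 − 0.938×1.602/(0.278×9.35) = 0.4219, so
t_c = ln(6.763 × 0.4219) / 1.602 = 1.048 / 1.602 = 0.6544 d.
L(t_c) = L₀ e^(−k_d t_c) = 9.35 × 0.8337 = 7.795 mg/L, and at the critical point k_r D_c = k_d L, so D_c = (0.278/1.88) × 7.795 = 1.153 mg/L.
x_c = v t_c = 0.237 m/s × 0.6544 d × 86400 s/d = 13400 m ≈ 13.4 km.

t_c ≈ 0.654 d; D_c ≈ 1.15 mg/L; x_c ≈ 13.4 km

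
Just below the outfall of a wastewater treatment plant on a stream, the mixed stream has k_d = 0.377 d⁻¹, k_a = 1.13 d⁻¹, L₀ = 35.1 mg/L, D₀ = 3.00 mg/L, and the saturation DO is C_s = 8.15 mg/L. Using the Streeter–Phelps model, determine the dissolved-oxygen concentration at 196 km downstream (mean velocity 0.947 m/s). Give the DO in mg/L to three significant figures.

DO ≈ 2.00 mg/L

Travel time t = x/v = 196 km / (0.947 m/s) = 196000 m / 0.947 m/s = 207000 s = 2.395 d.
k_d L₀/(k_a−k_d) = 0.377×35.1/(1.13−0.377) = 13.23/0.7530 = 17.57 mg/L.
e^(−k_d t) = e^(−0.377×2.395) = 0.4053; e^(−k_a t) = e^(−1.13×2.395) = 0.06674.
D = 17.57 × (0.4053 − 0.06674) + 3.00 × 0.06674 = 5.950 + 0.2002 = 6.150 mg/L.
DO = C_s − D = 8.15 − 6.150 = 2.000 mg/L.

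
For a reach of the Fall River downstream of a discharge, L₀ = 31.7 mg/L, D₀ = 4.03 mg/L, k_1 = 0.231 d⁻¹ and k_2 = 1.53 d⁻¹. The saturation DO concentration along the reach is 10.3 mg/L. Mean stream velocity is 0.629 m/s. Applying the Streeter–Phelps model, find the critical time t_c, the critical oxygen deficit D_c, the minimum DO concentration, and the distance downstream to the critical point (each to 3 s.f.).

t_c ≈ 0.489 d; D_c ≈ 4.27 mg/L; min DO ≈ 6.03 mg/L; x_c ≈ 26.6 km

With k_2/k_1 = 6.623 and 1 − D₀(k_2−k_1)/(k_1 L₀) = 0.2851,
t_c = ln(6.623 × 0.2851) / (1.53 − 0.231) = ln(1.888) / 1.299 = 0.6357/1.299 = 0.4894 d.
D_c = (k_1/k_2) L₀ e^(−k_1 t_c) = (0.231/1.53) × 31.7 × e^(−0.231×0.4894) = 0.1510 × 31.7 × 0.8931 = 4.274 mg/L.
Minimum DO = C_s − D_c = 10.3 − 4.274 = 6.026 mg/L.
x_c = v t_c = 0.629 m/s × 0.4894 d × 86400 s/d = 26600 m ≈ 26.6 km.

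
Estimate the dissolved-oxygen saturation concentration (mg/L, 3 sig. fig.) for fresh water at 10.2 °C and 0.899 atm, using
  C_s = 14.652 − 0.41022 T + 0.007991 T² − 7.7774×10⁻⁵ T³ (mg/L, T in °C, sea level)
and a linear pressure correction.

At sea level: C_s = 14.652 − 0.41022×10.2 + 0.007991×10.2² − 7.7774×10⁻⁵×10.2³ = 11.22 mg/L.
Pressure correction: C_s' = 11.22 × 0.899 = 10.08 mg/L.

C_s ≈ 10.1 mg/L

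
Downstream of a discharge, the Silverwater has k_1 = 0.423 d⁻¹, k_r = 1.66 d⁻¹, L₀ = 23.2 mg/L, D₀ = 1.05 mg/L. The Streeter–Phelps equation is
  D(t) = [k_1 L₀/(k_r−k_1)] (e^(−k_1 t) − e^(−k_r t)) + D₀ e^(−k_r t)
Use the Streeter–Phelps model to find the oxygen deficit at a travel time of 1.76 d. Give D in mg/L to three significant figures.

D ≈ 3.40 mg/L

k_1 L₀/(k_r−k_1) = 0.423×23.2/(1.66−0.423) = 9.814/1.237 = 7.933 mg/L.
e^(−k_1 t) = e^(−0.423×1.760) = 0.4750; e^(−k_r t) = e^(−1.66×1.760) = 0.05385.
D = 7.933 × (0.4750 − 0.05385) + 1.05 × 0.05385 = 3.341 + 0.05654 = 3.398 mg/L.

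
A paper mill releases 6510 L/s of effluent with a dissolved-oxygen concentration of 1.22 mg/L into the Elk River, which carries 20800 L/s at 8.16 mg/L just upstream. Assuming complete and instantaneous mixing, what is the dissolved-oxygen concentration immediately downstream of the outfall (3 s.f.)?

Flow-weighted mixing: C = (Q_r C_r + Q_w C_w)/(Q_r + Q_w)
= (20800×8.16 + 6510×1.22)/(20800 + 6510) = 177700/27310 = 6.506 mg/L.

6.51 mg/L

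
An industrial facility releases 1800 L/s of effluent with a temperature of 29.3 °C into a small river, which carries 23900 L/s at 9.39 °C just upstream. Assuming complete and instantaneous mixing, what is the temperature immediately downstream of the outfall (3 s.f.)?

Flow-weighted mixing: C = (Q_r C_r + Q_w C_w)/(Q_r + Q_w)
= (23900×9.39 + 1800×29.3)/(23900 + 1800) = 277200/25700 = 10.78 °C.

10.8 °C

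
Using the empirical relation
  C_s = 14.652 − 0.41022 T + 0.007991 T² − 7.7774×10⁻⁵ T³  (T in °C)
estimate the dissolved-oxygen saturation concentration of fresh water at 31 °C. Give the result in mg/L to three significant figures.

C_s ≈ 7.30 mg/L

C_s = 14.652 − 0.41022×31 + 0.007991×31² − 7.7774×10⁻⁵×31³ = 7.298 mg/L.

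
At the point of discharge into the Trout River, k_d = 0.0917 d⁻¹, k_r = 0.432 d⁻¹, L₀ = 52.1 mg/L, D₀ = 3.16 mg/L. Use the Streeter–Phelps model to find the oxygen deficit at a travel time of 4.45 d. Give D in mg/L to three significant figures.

D ≈ 7.74 mg/L

k_d L₀/(k_r−k_d) = 0.0917×52.1/(0.432−0.0917) = 4.778/0.3403 = 14.04 mg/L.
e^(−k_d t) = e^(−0.0917×4.450) = 0.6649; e^(−k_r t) = e^(−0.432×4.450) = 0.1463.
D = 14.04 × (0.6649 − 0.1463) + 3.16 × 0.1463 = 7.282 + 0.4622 = 7.744 mg/L.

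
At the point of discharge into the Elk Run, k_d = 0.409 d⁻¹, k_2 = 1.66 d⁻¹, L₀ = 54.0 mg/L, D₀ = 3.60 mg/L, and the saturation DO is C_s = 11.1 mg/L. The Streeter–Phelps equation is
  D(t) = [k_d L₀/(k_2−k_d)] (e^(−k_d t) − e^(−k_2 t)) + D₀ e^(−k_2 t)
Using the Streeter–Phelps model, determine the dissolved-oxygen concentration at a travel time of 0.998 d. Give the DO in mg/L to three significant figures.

k_d L₀/(k_2−k_d) = 0.409×54.0/(1.66−0.409) = 22.09/1.251 = 17.65 mg/L.
e^(−k_d t) = e^(−0.409×0.9980) = 0.6649; e^(−k_2 t) = e^(−1.66×0.9980) = 0.1908.
D = 17.65 × (0.6649 − 0.1908) + 3.60 × 0.1908 = 8.370 + 0.6868 = 9.057 mg/L.
DO = C_s − D = 11.1 − 9.057 = 2.043 mg/L.

DO ≈ 2.04 mg/L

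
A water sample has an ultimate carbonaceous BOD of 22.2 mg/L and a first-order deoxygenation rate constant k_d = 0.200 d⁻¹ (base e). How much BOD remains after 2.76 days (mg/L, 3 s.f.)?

L_t = L₀ e^(−k_d t) = 22.2 × e^(−0.200×2.76) = 22.2 × 0.5758 = 12.78 mg/L.

L ≈ 12.8 mg/L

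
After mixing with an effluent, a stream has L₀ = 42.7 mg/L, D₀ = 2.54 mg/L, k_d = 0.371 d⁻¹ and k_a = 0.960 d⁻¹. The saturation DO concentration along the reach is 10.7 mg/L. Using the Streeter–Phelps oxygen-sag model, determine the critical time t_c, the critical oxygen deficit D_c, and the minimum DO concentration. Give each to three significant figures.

t_c = [1/(k_a−k_d)] ln[(k_a/k_d)(1 − D₀(k_a−k_d)/(k_d L₀))]
= [1/(0.960−0.371)] ln[(0.960/0.371)(1 − 2.54×0.5890/(0.371×42.7))]
= (1/0.5890) ln[2.588 × 0.9056] = 1.698 × ln(2.343) = 1.698 × 0.8515 = 1.446 d.
D_c = (k_d/k_a) L₀ e^(−k_d t_c) = (0.371/0.960) × 42.7 × e^(−0.371×1.446) = 0.3865 × 42.7 × 0.5849 = 9.651 mg/L.
Minimum DO = C_s − D_c = 10.7 − 9.651 = 1.049 mg/L.

t_c ≈ 1.45 d; D_c ≈ 9.65 mg/L; min DO ≈ 1.05 mg/L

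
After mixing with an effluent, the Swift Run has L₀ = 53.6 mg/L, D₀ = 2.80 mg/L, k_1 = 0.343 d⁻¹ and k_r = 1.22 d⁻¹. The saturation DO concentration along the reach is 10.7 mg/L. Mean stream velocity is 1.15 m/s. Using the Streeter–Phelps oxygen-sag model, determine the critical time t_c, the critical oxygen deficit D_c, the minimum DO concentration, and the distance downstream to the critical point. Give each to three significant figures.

t_c ≈ 1.28 d; D_c ≈ 9.70 mg/L; min DO ≈ 0.997 mg/L; x_c ≈ 128 km

t_c = [1/(k_r−k_1)] ln[(k_r/k_1)(1 − D₀(k_r−k_1)/(k_1 L₀))]
= [1/(1.22−0.343)] ln[(1.22/0.343)(1 − 2.80×0.8770/(0.343×53.6))]
= (1/0.8770) ln[3.557 × 0.8664] = 1.140 × ln(3.082) = 1.140 × 1.126 = 1.283 d.
L(t_c) = L₀ e^(−k_1 t_c) = 53.6 × 0.6439 = 34.51 mg/L, and at the critical point k_r D_c = k_1 L, so D_c = (0.343/1.22) × 34.51 = 9.703 mg/L.
Minimum DO = C_s − D_c = 10.7 − 9.703 = 0.9966 mg/L.
x_c = v t_c = 1.15 m/s × 1.283 d × 86400 s/d = 127500 m ≈ 128 km.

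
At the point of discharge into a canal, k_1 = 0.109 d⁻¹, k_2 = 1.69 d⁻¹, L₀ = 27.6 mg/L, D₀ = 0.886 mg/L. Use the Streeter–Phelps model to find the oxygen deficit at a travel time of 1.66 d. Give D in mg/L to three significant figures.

D ≈ 1.53 mg/L

k_1 L₀/(k_2−k_1) = 0.109×27.6/(1.69−0.109) = 3.008/1.581 = 1.903 mg/L.
e^(−k_1 t) = e^(−0.109×1.660) = 0.8345; e^(−k_2 t) = e^(−1.69×1.660) = 0.06048.
D = 1.903 × (0.8345 − 0.06048) + 0.886 × 0.06048 = 1.473 + 0.05359 = 1.526 mg/L.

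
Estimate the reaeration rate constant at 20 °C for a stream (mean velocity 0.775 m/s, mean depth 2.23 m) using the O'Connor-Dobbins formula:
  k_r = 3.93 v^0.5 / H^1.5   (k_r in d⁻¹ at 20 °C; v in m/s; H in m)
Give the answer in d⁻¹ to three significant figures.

k_r ≈ 1.04 d⁻¹

k_r = 3.93 × 0.775^0.5 / 2.23^1.5 = 3.93 × 0.8803 / 3.330 = 1.039 d⁻¹.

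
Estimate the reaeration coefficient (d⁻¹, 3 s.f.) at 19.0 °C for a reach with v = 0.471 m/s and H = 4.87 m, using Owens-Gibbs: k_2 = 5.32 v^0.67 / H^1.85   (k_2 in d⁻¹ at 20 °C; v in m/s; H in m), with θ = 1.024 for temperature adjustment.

k_2(20) = 5.32 × 0.471^0.67 / 4.87^1.85 = 5.32 × 0.6038 / 18.70 = 0.1718 d⁻¹.
k_2(19.0) = 0.1718 × 1.024^(19.0−20) = 0.1718 × 0.9766 = 0.1677 d⁻¹.

k_2 ≈ 0.168 d⁻¹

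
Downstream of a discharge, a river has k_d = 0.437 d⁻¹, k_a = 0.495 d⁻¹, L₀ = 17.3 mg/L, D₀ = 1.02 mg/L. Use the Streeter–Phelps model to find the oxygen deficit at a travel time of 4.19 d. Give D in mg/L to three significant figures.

D ≈ 4.63 mg/L

k_d L₀/(k_a−k_d) = 0.437×17.3/(0.495−0.437) = 7.560/0.05800 = 130.3 mg/L.
e^(−k_d t) = e^(−0.437×4.190) = 0.1602; e^(−k_a t) = e^(−0.495×4.190) = 0.1257.
D = 130.3 × (0.1602 − 0.1257) + 1.02 × 0.1257 = 4.506 + 0.1282 = 4.635 mg/L.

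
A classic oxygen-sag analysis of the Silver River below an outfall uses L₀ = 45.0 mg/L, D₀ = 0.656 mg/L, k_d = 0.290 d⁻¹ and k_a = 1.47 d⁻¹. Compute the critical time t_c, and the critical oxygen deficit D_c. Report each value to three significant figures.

t_c ≈ 1.32 d; D_c ≈ 6.05 mg/L

With k_a/k_d = 5.069 and 1 − D₀(k_a−k_d)/(k_d L₀) = 0.9407,
t_c = ln(5.069 × 0.9407) / (1.47 − 0.290) = ln(4.768) / 1.180 = 1.562/1.180 = 1.324 d.
D_c = (k_d/k_a) L₀ e^(−k_d t_c) = (0.290/1.47) × 45.0 × e^(−0.290×1.324) = 0.1973 × 45.0 × 0.6812 = 6.048 mg/L.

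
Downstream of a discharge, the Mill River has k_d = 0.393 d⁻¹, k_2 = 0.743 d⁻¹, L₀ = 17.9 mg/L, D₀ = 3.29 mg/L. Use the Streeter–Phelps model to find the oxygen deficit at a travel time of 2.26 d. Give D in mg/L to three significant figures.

k_d L₀/(k_2−k_d) = 0.393×17.9/(0.743−0.393) = 7.035/0.3500 = 20.10 mg/L.
e^(−k_d t) = e^(−0.393×2.260) = 0.4114; e^(−k_2 t) = e^(−0.743×2.260) = 0.1865.
D = 20.10 × (0.4114 − 0.1865) + 3.29 × 0.1865 = 4.520 + 0.6137 = 5.134 mg/L.

D ≈ 5.13 mg/L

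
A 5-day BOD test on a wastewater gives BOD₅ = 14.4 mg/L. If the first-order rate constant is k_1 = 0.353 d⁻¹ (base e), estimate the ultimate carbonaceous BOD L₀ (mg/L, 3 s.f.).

BOD₅ = L₀(1 − e^(−5k_1)) ⇒ L₀ = BOD₅ / (1 − e^(−5×0.353))
= 14.4 / (1 − 0.1712) = 14.4 / 0.8288 = 17.37 mg/L.

L₀ ≈ 17.4 mg/L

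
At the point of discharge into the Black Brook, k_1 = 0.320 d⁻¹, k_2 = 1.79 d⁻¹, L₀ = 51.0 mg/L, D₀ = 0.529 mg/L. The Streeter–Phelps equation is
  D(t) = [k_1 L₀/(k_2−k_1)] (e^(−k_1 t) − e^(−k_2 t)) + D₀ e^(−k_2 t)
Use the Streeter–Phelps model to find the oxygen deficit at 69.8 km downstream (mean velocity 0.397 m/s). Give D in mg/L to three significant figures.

Travel time t = x/v = 69.8 km / (0.397 m/s) = 69800 m / 0.397 m/s = 175800 s = 2.035 d.
k_1 L₀/(k_2−k_1) = 0.320×51.0/(1.79−0.320) = 16.32/1.470 = 11.10 mg/L.
e^(−k_1 t) = e^(−0.320×2.035) = 0.5214; e^(−k_2 t) = e^(−1.79×2.035) = 0.02619.
D = 11.10 × (0.5214 − 0.02619) + 0.529 × 0.02619 = 5.498 + 0.01385 = 5.512 mg/L.

D ≈ 5.51 mg/L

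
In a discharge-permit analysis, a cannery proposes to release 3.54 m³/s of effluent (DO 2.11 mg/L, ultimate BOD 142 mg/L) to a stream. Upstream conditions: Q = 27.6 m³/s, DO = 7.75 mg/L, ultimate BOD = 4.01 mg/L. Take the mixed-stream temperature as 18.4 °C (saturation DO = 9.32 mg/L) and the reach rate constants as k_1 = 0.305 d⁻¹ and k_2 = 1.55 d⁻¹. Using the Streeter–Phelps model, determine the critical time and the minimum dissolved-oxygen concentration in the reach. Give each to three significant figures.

Mixed DO = (27.6×7.75 + 3.54×2.11)/(27.6+3.54) = 221.4/31.14 = 7.109 mg/L.
Mixed L₀ = (27.6×4.01 + 3.54×142)/(31.14) = 613.4/31.14 = 19.70 mg/L.
Initial deficit D₀ = C_s − DO₀ = 9.32 − 7.109 = 2.211 mg/L.
t_c = (1/1.245) ln[(1.55/0.305)(1 − 2.211×1.245/(0.305×19.70))] = 0.8032 × ln(2.753) = 0.8135 d.
D_c = (0.305/1.55) × 19.70 × e^(−0.305×0.8135) = 0.1968 × 19.70 × 0.7803 = 3.024 mg/L.
Minimum DO = 9.32 − 3.024 = 6.296 mg/L.

t_c ≈ 0.813 d; minimum DO ≈ 6.30 mg/L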